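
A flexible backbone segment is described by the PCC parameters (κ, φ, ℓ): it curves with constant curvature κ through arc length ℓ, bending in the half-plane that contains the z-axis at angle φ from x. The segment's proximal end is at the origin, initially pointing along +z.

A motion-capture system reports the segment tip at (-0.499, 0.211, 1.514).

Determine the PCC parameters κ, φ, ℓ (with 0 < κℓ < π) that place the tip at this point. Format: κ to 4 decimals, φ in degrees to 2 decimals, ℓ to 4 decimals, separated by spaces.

ρ = √(x²+y²) = √(-0.499² + 0.211²) = 0.54178
φ = atan2(y, x) mod 360° = atan2(0.211, -0.499) = 157.0791°
|p|² = ρ² + z² = 0.54178² + 1.514² = 2.58572
κ = 2ρ / |p|² = 2×0.54178 / 2.58572 = 0.41905
θ = 2·atan2(ρ, z) = 2·atan2(0.54178, 1.514) = 0.68729 rad
ℓ = θ/κ = 0.68729/0.41905 = 1.64011

0.4191 157.08 1.6401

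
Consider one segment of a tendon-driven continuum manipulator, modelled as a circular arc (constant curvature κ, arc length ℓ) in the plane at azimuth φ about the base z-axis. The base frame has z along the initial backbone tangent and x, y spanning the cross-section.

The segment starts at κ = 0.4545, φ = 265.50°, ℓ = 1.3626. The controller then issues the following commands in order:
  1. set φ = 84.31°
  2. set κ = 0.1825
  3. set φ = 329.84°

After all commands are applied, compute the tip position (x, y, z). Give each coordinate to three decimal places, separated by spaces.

initial: κ=0.4545, φ=265.50°, ℓ=1.3626
cmd 1: set φ=84.31° → (κ,φ,ℓ)=(0.4545,84.31°,1.3626) → tip=(0.0405,0.4066,1.2772)
cmd 2: set κ=0.1825 → (κ,φ,ℓ)=(0.1825,84.31°,1.3626) → tip=(0.0167,0.1677,1.3486)
cmd 3: set φ=329.84° → (κ,φ,ℓ)=(0.1825,329.84°,1.3626) → tip=(0.1457,-0.0847,1.3486)

0.146 -0.085 1.349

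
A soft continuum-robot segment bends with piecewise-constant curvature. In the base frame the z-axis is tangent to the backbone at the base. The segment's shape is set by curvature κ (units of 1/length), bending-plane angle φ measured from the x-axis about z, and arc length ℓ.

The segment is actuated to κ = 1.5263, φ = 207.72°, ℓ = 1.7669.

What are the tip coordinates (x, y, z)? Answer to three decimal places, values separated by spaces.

-1.104 -0.580 0.282

θ = κ·ℓ = 1.5263 × 1.7669 = 2.69682 rad
ρ = (1 − cos θ)/κ = (1 − -0.90271)/1.5263 = 1.24661
z = sin θ / κ = 0.43025/1.5263 = 0.28189
x = ρ cos φ = 1.24661 × cos(207.72°) = -1.10354
y = ρ sin φ = 1.24661 × sin(207.72°) = -0.57986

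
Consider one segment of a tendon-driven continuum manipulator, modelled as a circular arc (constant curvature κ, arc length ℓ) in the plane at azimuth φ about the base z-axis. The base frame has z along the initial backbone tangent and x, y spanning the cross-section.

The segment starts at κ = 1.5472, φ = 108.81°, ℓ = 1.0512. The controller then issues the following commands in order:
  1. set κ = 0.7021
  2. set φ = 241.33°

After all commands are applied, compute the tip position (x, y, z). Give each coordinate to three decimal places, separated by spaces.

initial: κ=1.5472, φ=108.81°, ℓ=1.0512
cmd 1: set κ=0.7021 → (κ,φ,ℓ)=(0.7021,108.81°,1.0512) → tip=(-0.1195,0.3508,0.9583)
cmd 2: set φ=241.33° → (κ,φ,ℓ)=(0.7021,241.33°,1.0512) → tip=(-0.1778,-0.3252,0.9583)

-0.178 -0.325 0.958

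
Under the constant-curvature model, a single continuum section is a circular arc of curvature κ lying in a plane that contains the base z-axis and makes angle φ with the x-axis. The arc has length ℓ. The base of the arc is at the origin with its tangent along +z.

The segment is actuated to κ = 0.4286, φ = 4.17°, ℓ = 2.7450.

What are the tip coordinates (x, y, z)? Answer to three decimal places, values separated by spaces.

1.433 0.104 2.154

θ = κ·ℓ = 0.4286 × 2.7450 = 1.17651 rad
ρ = (1 − cos θ)/κ = (1 − 0.38415)/0.4286 = 1.43688
z = sin θ / κ = 0.92327/0.4286 = 2.15415
x = ρ cos φ = 1.43688 × cos(4.17°) = 1.43308
y = ρ sin φ = 1.43688 × sin(4.17°) = 0.10448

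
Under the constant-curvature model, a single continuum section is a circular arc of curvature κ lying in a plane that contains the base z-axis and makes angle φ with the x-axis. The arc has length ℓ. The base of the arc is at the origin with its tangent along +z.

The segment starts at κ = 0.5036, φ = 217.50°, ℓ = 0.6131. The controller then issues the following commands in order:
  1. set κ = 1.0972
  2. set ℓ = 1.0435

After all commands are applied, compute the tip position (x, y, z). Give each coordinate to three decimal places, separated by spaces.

initial: κ=0.5036, φ=217.50°, ℓ=0.6131
cmd 1: set κ=1.0972 → (κ,φ,ℓ)=(1.0972,217.50°,0.6131) → tip=(-0.1575,-0.1209,0.5679)
cmd 2: set ℓ=1.0435 → (κ,φ,ℓ)=(1.0972,217.50°,1.0435) → tip=(-0.4244,-0.3256,0.8300)

-0.424 -0.326 0.830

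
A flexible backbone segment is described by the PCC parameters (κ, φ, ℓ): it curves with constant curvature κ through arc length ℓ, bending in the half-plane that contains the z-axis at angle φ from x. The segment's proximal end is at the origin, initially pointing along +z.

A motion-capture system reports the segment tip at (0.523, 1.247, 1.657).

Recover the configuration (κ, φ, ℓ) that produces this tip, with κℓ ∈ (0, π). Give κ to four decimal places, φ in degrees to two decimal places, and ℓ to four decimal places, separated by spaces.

0.5912 67.25 2.3153

ρ = √(x²+y²) = √(0.523² + 1.247²) = 1.35223
φ = atan2(y, x) mod 360° = atan2(1.247, 0.523) = 67.2465°
|p|² = ρ² + z² = 1.35223² + 1.657² = 4.57419
κ = 2ρ / |p|² = 2×1.35223 / 4.57419 = 0.59125
θ = 2·atan2(ρ, z) = 2·atan2(1.35223, 1.657) = 1.36893 rad
ℓ = θ/κ = 1.36893/0.59125 = 2.31533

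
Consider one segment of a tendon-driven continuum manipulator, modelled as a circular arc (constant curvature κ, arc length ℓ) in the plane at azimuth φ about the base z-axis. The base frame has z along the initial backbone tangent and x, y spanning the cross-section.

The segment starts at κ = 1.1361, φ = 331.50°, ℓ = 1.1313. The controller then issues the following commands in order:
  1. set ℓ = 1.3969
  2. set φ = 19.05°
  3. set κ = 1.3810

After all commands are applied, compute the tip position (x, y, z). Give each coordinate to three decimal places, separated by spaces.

initial: κ=1.1361, φ=331.50°, ℓ=1.1313
cmd 1: set ℓ=1.3969 → (κ,φ,ℓ)=(1.1361,331.50°,1.3969) → tip=(0.7861,-0.4268,0.8801)
cmd 2: set φ=19.05° → (κ,φ,ℓ)=(1.1361,19.05°,1.3969) → tip=(0.8455,0.2920,0.8801)
cmd 3: set κ=1.3810 → (κ,φ,ℓ)=(1.3810,19.05°,1.3969) → tip=(0.9245,0.3192,0.6781)

0.924 0.319 0.678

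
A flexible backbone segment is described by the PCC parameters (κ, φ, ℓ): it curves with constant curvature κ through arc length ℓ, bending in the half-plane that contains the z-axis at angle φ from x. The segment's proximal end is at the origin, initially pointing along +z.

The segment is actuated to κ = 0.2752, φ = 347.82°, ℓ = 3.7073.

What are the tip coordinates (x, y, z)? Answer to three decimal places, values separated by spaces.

1.694 -0.366 3.097

θ = κ·ℓ = 0.2752 × 3.7073 = 1.02025 rad
ρ = (1 − cos θ)/κ = (1 − 0.52315)/0.2752 = 1.73273
z = sin θ / κ = 0.85224/0.2752 = 3.09680
x = ρ cos φ = 1.73273 × cos(347.82°) = 1.69372
y = ρ sin φ = 1.73273 × sin(347.82°) = -0.36558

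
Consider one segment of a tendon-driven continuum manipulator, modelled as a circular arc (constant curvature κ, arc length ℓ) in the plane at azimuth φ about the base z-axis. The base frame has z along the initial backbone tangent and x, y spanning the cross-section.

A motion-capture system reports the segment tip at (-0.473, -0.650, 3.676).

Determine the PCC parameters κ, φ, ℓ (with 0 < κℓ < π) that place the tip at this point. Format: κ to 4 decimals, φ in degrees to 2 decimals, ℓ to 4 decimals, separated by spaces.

ρ = √(x²+y²) = √(-0.473² + -0.650²) = 0.80388
φ = atan2(y, x) mod 360° = atan2(-0.650, -0.473) = 233.9569°
|p|² = ρ² + z² = 0.80388² + 3.676² = 14.15921
κ = 2ρ / |p|² = 2×0.80388 / 14.15921 = 0.11355
θ = 2·atan2(ρ, z) = 2·atan2(0.80388, 3.676) = 0.43059 rad
ℓ = θ/κ = 0.43059/0.11355 = 3.79210

0.1135 233.96 3.7921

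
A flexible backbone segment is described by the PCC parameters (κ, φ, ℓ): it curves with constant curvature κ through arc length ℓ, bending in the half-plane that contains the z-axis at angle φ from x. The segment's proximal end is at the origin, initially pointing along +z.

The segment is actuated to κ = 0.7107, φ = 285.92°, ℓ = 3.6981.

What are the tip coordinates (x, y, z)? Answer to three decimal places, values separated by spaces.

0.722 -2.532 0.691

θ = κ·ℓ = 0.7107 × 3.6981 = 2.62824 rad
ρ = (1 − cos θ)/κ = (1 − -0.87110)/0.7107 = 2.63276
z = sin θ / κ = 0.49110/0.7107 = 0.69101
x = ρ cos φ = 2.63276 × cos(285.92°) = 0.72215
y = ρ sin φ = 2.63276 × sin(285.92°) = -2.53178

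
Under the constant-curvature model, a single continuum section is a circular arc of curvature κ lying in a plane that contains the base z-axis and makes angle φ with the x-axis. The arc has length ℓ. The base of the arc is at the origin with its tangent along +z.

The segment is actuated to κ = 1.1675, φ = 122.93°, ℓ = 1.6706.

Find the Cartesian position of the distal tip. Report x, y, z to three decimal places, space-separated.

-0.638 0.985 0.796

θ = κ·ℓ = 1.1675 × 1.6706 = 1.95043 rad
ρ = (1 − cos θ)/κ = (1 − -0.37058)/1.1675 = 1.17394
z = sin θ / κ = 0.92880/1.1675 = 0.79555
x = ρ cos φ = 1.17394 × cos(122.93°) = -0.63817
y = ρ sin φ = 1.17394 × sin(122.93°) = 0.98533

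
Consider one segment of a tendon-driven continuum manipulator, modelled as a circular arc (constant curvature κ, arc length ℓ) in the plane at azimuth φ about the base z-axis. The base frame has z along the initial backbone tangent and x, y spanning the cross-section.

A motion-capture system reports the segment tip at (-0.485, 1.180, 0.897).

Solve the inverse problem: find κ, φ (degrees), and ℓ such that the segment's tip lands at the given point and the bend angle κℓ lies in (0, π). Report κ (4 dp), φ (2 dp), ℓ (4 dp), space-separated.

1.0491 112.34 1.8264

ρ = √(x²+y²) = √(-0.485² + 1.180²) = 1.27578
φ = atan2(y, x) mod 360° = atan2(1.180, -0.485) = 112.3435°
|p|² = ρ² + z² = 1.27578² + 0.897² = 2.43223
κ = 2ρ / |p|² = 2×1.27578 / 2.43223 = 1.04906
θ = 2·atan2(ρ, z) = 2·atan2(1.27578, 0.897) = 1.91599 rad
ℓ = θ/κ = 1.91599/1.04906 = 1.82638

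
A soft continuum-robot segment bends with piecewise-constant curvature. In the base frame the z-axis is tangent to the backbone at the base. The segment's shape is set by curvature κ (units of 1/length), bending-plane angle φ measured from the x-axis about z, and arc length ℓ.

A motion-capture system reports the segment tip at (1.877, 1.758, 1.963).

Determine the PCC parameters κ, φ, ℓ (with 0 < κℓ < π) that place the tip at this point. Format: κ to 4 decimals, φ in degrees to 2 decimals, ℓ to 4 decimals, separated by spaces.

ρ = √(x²+y²) = √(1.877² + 1.758²) = 2.57171
φ = atan2(y, x) mod 360° = atan2(1.758, 1.877) = 43.1250°
|p|² = ρ² + z² = 2.57171² + 1.963² = 10.46706
κ = 2ρ / |p|² = 2×2.57171 / 10.46706 = 0.49139
θ = 2·atan2(ρ, z) = 2·atan2(2.57171, 1.963) = 1.83767 rad
ℓ = θ/κ = 1.83767/0.49139 = 3.73973

0.4914 43.12 3.7397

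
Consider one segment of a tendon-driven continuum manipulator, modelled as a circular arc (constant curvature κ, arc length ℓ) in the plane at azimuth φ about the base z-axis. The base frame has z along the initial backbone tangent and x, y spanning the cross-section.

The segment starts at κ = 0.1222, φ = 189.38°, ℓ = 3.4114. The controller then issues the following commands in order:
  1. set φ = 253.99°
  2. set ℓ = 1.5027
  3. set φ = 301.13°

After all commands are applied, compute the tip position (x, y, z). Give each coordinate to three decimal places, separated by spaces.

0.071 -0.118 1.494

initial: κ=0.1222, φ=189.38°, ℓ=3.4114
cmd 1: set φ=253.99° → (κ,φ,ℓ)=(0.1222,253.99°,3.4114) → tip=(-0.1933,-0.6736,3.3134)
cmd 2: set ℓ=1.5027 → (κ,φ,ℓ)=(0.1222,253.99°,1.5027) → tip=(-0.0379,-0.1322,1.4943)
cmd 3: set φ=301.13° → (κ,φ,ℓ)=(0.1222,301.13°,1.5027) → tip=(0.0711,-0.1178,1.4943)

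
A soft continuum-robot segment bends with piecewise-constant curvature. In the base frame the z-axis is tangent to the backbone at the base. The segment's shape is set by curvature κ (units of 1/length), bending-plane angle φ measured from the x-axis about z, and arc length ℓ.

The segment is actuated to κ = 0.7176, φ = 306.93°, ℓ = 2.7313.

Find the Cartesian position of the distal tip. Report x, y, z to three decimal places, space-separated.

1.155 -1.537 1.289

θ = κ·ℓ = 0.7176 × 2.7313 = 1.95998 rad
ρ = (1 − cos θ)/κ = (1 − -0.37943)/0.7176 = 1.92229
z = sin θ / κ = 0.92522/0.7176 = 1.28932
x = ρ cos φ = 1.92229 × cos(306.93°) = 1.15499
y = ρ sin φ = 1.92229 × sin(306.93°) = -1.53662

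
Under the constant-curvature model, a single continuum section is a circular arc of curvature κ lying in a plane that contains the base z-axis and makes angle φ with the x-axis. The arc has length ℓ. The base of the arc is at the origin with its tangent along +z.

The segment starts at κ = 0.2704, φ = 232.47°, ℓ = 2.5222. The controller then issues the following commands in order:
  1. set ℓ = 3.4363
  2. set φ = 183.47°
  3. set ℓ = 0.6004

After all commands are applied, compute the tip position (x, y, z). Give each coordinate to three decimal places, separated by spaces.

initial: κ=0.2704, φ=232.47°, ℓ=2.5222
cmd 1: set ℓ=3.4363 → (κ,φ,ℓ)=(0.2704,232.47°,3.4363) → tip=(-0.9045,-1.1775,2.9627)
cmd 2: set φ=183.47° → (κ,φ,ℓ)=(0.2704,183.47°,3.4363) → tip=(-1.4821,-0.0899,2.9627)
cmd 3: set ℓ=0.6004 → (κ,φ,ℓ)=(0.2704,183.47°,0.6004) → tip=(-0.0485,-0.0029,0.5978)

-0.049 -0.003 0.598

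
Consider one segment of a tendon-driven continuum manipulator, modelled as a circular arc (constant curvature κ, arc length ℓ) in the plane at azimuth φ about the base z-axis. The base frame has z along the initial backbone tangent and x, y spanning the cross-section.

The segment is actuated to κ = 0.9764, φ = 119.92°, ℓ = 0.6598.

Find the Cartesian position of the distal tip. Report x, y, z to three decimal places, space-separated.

θ = κ·ℓ = 0.9764 × 0.6598 = 0.64423 rad
ρ = (1 − cos θ)/κ = (1 − 0.79956)/0.9764 = 0.20528
z = sin θ / κ = 0.60058/0.9764 = 0.61510
x = ρ cos φ = 0.20528 × cos(119.92°) = -0.10239
y = ρ sin φ = 0.20528 × sin(119.92°) = 0.17792

-0.102 0.178 0.615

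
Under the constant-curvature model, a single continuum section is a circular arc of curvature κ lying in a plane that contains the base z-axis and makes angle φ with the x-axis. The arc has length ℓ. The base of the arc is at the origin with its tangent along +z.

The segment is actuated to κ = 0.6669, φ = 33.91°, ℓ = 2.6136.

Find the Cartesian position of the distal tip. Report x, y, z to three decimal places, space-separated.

1.458 0.980 1.477

θ = κ·ℓ = 0.6669 × 2.6136 = 1.74301 rad
ρ = (1 − cos θ)/κ = (1 − -0.17136)/0.6669 = 1.75643
z = sin θ / κ = 0.98521/0.6669 = 1.47729
x = ρ cos φ = 1.75643 × cos(33.91°) = 1.45769
y = ρ sin φ = 1.75643 × sin(33.91°) = 0.97989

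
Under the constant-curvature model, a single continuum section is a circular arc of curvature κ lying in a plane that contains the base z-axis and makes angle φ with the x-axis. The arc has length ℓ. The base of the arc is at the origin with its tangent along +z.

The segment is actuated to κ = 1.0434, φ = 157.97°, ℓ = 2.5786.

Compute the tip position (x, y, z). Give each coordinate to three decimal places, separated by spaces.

-1.688 0.683 0.418

θ = κ·ℓ = 1.0434 × 2.5786 = 2.69051 rad
ρ = (1 − cos θ)/κ = (1 − -0.89998)/1.0434 = 1.82095
z = sin θ / κ = 0.43594/1.0434 = 0.41781
x = ρ cos φ = 1.82095 × cos(157.97°) = -1.68800
y = ρ sin φ = 1.82095 × sin(157.97°) = 0.68302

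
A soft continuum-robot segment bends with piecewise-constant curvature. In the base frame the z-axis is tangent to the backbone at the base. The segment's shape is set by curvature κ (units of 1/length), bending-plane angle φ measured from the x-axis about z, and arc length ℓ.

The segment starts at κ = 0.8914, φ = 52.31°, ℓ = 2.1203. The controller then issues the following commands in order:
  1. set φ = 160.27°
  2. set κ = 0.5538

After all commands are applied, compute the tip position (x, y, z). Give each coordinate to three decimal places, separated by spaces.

initial: κ=0.8914, φ=52.31°, ℓ=2.1203
cmd 1: set φ=160.27° → (κ,φ,ℓ)=(0.8914,160.27°,2.1203) → tip=(-1.3874,0.4976,1.0651)
cmd 2: set κ=0.5538 → (κ,φ,ℓ)=(0.5538,160.27°,2.1203) → tip=(-1.0432,0.3741,1.6656)

-1.043 0.374 1.666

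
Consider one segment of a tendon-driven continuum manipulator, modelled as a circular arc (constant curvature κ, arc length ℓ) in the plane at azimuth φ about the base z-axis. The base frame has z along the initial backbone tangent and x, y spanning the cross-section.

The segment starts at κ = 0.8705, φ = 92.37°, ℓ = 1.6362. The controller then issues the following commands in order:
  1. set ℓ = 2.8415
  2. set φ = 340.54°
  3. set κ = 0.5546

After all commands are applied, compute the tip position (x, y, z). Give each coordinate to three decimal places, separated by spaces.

initial: κ=0.8705, φ=92.37°, ℓ=1.6362
cmd 1: set ℓ=2.8415 → (κ,φ,ℓ)=(0.8705,92.37°,2.8415) → tip=(-0.0848,2.0488,0.7116)
cmd 2: set φ=340.54° → (κ,φ,ℓ)=(0.8705,340.54°,2.8415) → tip=(1.9334,-0.6831,0.7116)
cmd 3: set κ=0.5546 → (κ,φ,ℓ)=(0.5546,340.54°,2.8415) → tip=(1.7088,-0.6038,1.8031)

1.709 -0.604 1.803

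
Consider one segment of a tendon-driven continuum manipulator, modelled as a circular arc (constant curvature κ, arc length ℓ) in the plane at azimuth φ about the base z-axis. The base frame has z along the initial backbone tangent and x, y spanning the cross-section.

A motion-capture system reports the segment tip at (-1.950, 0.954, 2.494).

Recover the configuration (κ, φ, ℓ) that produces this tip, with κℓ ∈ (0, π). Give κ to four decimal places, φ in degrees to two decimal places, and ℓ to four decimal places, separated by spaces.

0.3971 153.93 3.6070

ρ = √(x²+y²) = √(-1.950² + 0.954²) = 2.17086
φ = atan2(y, x) mod 360° = atan2(0.954, -1.950) = 153.9307°
|p|² = ρ² + z² = 2.17086² + 2.494² = 10.93265
κ = 2ρ / |p|² = 2×2.17086 / 10.93265 = 0.39713
θ = 2·atan2(ρ, z) = 2·atan2(2.17086, 2.494) = 1.43247 rad
ℓ = θ/κ = 1.43247/0.39713 = 3.60704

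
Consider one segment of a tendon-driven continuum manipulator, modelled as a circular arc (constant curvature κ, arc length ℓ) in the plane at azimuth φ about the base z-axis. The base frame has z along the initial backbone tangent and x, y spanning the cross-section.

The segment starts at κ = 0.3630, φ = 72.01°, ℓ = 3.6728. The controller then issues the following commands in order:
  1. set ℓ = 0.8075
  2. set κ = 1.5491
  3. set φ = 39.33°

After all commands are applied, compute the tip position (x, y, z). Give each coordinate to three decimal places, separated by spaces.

initial: κ=0.3630, φ=72.01°, ℓ=3.6728
cmd 1: set ℓ=0.8075 → (κ,φ,ℓ)=(0.3630,72.01°,0.8075) → tip=(0.0363,0.1118,0.7960)
cmd 2: set κ=1.5491 → (κ,φ,ℓ)=(1.5491,72.01°,0.8075) → tip=(0.1367,0.4209,0.6128)
cmd 3: set φ=39.33° → (κ,φ,ℓ)=(1.5491,39.33°,0.8075) → tip=(0.3423,0.2805,0.6128)

0.342 0.280 0.613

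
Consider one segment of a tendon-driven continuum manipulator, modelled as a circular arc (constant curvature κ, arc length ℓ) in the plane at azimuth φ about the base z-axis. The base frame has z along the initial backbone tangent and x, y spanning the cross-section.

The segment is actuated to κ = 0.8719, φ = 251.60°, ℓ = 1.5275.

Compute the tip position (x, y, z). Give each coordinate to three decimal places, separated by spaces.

θ = κ·ℓ = 0.8719 × 1.5275 = 1.33183 rad
ρ = (1 − cos θ)/κ = (1 − 0.23670)/0.8719 = 0.87544
z = sin θ / κ = 0.97158/0.8719 = 1.11433
x = ρ cos φ = 0.87544 × cos(251.60°) = -0.27633
y = ρ sin φ = 0.87544 × sin(251.60°) = -0.83069

-0.276 -0.831 1.114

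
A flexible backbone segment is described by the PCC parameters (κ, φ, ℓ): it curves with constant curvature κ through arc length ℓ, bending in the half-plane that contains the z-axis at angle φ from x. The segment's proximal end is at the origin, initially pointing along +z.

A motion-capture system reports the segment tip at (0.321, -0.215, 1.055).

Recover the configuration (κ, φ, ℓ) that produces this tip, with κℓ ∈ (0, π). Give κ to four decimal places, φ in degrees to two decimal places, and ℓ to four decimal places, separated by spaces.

0.6121 326.19 1.1469

ρ = √(x²+y²) = √(0.321² + -0.215²) = 0.38635
φ = atan2(y, x) mod 360° = atan2(-0.215, 0.321) = 326.1865°
|p|² = ρ² + z² = 0.38635² + 1.055² = 1.26229
κ = 2ρ / |p|² = 2×0.38635 / 1.26229 = 0.61214
θ = 2·atan2(ρ, z) = 2·atan2(0.38635, 1.055) = 0.70208 rad
ℓ = θ/κ = 0.70208/0.61214 = 1.14693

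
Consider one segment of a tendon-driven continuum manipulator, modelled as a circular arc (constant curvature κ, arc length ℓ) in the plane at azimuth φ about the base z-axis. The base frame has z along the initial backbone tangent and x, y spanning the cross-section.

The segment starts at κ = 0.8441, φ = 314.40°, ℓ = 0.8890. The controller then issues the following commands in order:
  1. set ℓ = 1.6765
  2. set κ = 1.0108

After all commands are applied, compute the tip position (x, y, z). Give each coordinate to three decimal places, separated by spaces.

0.778 -0.794 0.982

initial: κ=0.8441, φ=314.40°, ℓ=0.8890
cmd 1: set ℓ=1.6765 → (κ,φ,ℓ)=(0.8441,314.40°,1.6765) → tip=(0.7004,-0.7152,1.1704)
cmd 2: set κ=1.0108 → (κ,φ,ℓ)=(1.0108,314.40°,1.6765) → tip=(0.7777,-0.7941,0.9817)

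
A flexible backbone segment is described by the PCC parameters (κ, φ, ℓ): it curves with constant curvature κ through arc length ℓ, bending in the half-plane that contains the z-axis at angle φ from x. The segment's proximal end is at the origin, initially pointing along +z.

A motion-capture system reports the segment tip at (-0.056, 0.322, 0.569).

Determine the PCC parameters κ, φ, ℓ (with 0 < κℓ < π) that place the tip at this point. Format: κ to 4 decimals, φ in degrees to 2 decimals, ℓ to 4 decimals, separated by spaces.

1.5181 99.87 0.6869

ρ = √(x²+y²) = √(-0.056² + 0.322²) = 0.32683
φ = atan2(y, x) mod 360° = atan2(0.322, -0.056) = 99.8658°
|p|² = ρ² + z² = 0.32683² + 0.569² = 0.43058
κ = 2ρ / |p|² = 2×0.32683 / 0.43058 = 1.51810
θ = 2·atan2(ρ, z) = 2·atan2(0.32683, 0.569) = 1.04277 rad
ℓ = θ/κ = 1.04277/1.51810 = 0.68689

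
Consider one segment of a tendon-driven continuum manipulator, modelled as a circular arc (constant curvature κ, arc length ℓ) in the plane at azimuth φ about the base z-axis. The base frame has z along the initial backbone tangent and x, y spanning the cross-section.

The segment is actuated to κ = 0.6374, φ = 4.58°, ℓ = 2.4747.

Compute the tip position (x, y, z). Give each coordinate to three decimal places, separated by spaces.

θ = κ·ℓ = 0.6374 × 2.4747 = 1.57737 rad
ρ = (1 − cos θ)/κ = (1 − -0.00658)/0.6374 = 1.57919
z = sin θ / κ = 0.99998/0.6374 = 1.56884
x = ρ cos φ = 1.57919 × cos(4.58°) = 1.57415
y = ρ sin φ = 1.57919 × sin(4.58°) = 0.12610

1.574 0.126 1.569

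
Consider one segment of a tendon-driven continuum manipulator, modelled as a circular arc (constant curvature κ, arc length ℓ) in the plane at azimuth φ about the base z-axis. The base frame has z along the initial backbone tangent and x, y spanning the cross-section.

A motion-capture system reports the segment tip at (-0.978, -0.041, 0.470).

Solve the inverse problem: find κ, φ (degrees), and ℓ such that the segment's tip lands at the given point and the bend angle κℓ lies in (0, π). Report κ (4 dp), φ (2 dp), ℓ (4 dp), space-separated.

ρ = √(x²+y²) = √(-0.978² + -0.041²) = 0.97886
φ = atan2(y, x) mod 360° = atan2(-0.041, -0.978) = 182.4006°
|p|² = ρ² + z² = 0.97886² + 0.470² = 1.17907
κ = 2ρ / |p|² = 2×0.97886 / 1.17907 = 1.66040
θ = 2·atan2(ρ, z) = 2·atan2(0.97886, 0.470) = 2.24631 rad
ℓ = θ/κ = 2.24631/1.66040 = 1.35287

1.6604 182.40 1.3529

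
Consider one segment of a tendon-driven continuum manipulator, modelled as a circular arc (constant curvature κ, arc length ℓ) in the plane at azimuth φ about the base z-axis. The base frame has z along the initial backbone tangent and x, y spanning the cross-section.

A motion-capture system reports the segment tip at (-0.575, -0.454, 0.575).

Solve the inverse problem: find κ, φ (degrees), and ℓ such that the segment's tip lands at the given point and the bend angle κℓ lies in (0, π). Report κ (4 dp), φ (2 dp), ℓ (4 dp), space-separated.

ρ = √(x²+y²) = √(-0.575² + -0.454²) = 0.73263
φ = atan2(y, x) mod 360° = atan2(-0.454, -0.575) = 218.2934°
|p|² = ρ² + z² = 0.73263² + 0.575² = 0.86737
κ = 2ρ / |p|² = 2×0.73263 / 0.86737 = 1.68931
θ = 2·atan2(ρ, z) = 2·atan2(0.73263, 0.575) = 1.81073 rad
ℓ = θ/κ = 1.81073/1.68931 = 1.07187

1.6893 218.29 1.0719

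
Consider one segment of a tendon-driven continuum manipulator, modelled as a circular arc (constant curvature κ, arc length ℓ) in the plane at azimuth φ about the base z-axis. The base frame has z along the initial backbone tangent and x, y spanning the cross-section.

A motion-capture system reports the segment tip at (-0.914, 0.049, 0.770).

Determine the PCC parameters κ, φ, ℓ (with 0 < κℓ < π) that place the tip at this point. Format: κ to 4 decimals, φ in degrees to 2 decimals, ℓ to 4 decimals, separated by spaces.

1.2795 176.93 1.3621

ρ = √(x²+y²) = √(-0.914² + 0.049²) = 0.91531
φ = atan2(y, x) mod 360° = atan2(0.049, -0.914) = 176.9313°
|p|² = ρ² + z² = 0.91531² + 0.770² = 1.43070
κ = 2ρ / |p|² = 2×0.91531 / 1.43070 = 1.27953
θ = 2·atan2(ρ, z) = 2·atan2(0.91531, 0.770) = 1.74282 rad
ℓ = θ/κ = 1.74282/1.27953 = 1.36207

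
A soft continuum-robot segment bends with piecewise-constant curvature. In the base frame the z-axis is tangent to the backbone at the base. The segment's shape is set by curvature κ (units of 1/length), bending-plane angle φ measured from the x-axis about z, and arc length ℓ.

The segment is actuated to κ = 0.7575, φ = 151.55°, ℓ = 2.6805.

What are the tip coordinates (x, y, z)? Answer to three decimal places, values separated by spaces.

-1.676 0.908 1.183

θ = κ·ℓ = 0.7575 × 2.6805 = 2.03048 rad
ρ = (1 − cos θ)/κ = (1 − -0.44366)/0.7575 = 1.90583
z = sin θ / κ = 0.89619/0.7575 = 1.18309
x = ρ cos φ = 1.90583 × cos(151.55°) = -1.67567
y = ρ sin φ = 1.90583 × sin(151.55°) = 0.90792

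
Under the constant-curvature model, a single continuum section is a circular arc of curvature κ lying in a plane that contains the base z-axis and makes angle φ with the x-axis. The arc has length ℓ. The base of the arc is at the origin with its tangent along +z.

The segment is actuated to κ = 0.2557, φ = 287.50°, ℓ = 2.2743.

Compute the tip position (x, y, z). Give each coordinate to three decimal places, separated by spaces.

0.193 -0.613 2.148

θ = κ·ℓ = 0.2557 × 2.2743 = 0.58154 rad
ρ = (1 − cos θ)/κ = (1 − 0.83562)/0.2557 = 0.64287
z = sin θ / κ = 0.54931/0.2557 = 2.14826
x = ρ cos φ = 0.64287 × cos(287.50°) = 0.19331
y = ρ sin φ = 0.64287 × sin(287.50°) = -0.61311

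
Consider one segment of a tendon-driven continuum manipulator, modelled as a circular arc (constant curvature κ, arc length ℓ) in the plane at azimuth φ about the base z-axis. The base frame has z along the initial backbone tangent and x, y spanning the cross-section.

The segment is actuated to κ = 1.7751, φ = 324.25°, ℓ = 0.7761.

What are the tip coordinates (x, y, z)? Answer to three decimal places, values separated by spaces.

0.369 -0.266 0.553

θ = κ·ℓ = 1.7751 × 0.7761 = 1.37766 rad
ρ = (1 − cos θ)/κ = (1 − 0.19194)/1.7751 = 0.45522
z = sin θ / κ = 0.98141/1.7751 = 0.55287
x = ρ cos φ = 0.45522 × cos(324.25°) = 0.36944
y = ρ sin φ = 0.45522 × sin(324.25°) = -0.26596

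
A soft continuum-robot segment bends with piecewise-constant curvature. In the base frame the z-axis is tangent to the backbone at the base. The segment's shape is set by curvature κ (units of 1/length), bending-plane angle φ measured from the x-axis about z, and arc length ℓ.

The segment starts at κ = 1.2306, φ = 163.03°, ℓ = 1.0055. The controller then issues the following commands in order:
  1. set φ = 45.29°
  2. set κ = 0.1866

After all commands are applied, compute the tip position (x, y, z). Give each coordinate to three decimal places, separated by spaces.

0.066 0.067 1.000

initial: κ=1.2306, φ=163.03°, ℓ=1.0055
cmd 1: set φ=45.29° → (κ,φ,ℓ)=(1.2306,45.29°,1.0055) → tip=(0.3846,0.3885,0.7679)
cmd 2: set κ=0.1866 → (κ,φ,ℓ)=(0.1866,45.29°,1.0055) → tip=(0.0662,0.0668,0.9996)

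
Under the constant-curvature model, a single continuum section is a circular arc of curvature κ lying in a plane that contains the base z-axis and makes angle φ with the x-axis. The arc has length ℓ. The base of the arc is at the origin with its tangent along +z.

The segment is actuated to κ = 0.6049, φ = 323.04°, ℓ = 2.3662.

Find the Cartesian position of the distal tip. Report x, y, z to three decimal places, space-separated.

θ = κ·ℓ = 0.6049 × 2.3662 = 1.43131 rad
ρ = (1 − cos θ)/κ = (1 − 0.13903)/0.6049 = 1.42333
z = sin θ / κ = 0.99029/0.6049 = 1.63711
x = ρ cos φ = 1.42333 × cos(323.04°) = 1.13732
y = ρ sin φ = 1.42333 × sin(323.04°) = -0.85579

1.137 -0.856 1.637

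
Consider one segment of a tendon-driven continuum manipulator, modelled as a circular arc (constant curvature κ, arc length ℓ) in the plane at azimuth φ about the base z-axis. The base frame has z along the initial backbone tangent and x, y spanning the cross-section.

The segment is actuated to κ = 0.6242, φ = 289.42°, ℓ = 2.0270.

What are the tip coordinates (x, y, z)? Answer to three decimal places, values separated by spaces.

0.372 -1.056 1.528

θ = κ·ℓ = 0.6242 × 2.0270 = 1.26525 rad
ρ = (1 − cos θ)/κ = (1 − 0.30081)/0.6242 = 1.12014
z = sin θ / κ = 0.95368/0.6242 = 1.52785
x = ρ cos φ = 1.12014 × cos(289.42°) = 0.37243
y = ρ sin φ = 1.12014 × sin(289.42°) = -1.05641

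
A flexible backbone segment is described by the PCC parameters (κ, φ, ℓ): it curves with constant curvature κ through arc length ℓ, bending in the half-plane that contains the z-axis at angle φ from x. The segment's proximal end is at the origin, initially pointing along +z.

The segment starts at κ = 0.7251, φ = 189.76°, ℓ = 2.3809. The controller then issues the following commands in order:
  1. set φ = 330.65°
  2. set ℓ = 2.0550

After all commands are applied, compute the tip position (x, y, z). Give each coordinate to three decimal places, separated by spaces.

initial: κ=0.7251, φ=189.76°, ℓ=2.3809
cmd 1: set φ=330.65° → (κ,φ,ℓ)=(0.7251,330.65°,2.3809) → tip=(1.3884,-0.7807,1.3625)
cmd 2: set ℓ=2.0550 → (κ,φ,ℓ)=(0.7251,330.65°,2.0550) → tip=(1.1052,-0.6215,1.3746)

1.105 -0.621 1.375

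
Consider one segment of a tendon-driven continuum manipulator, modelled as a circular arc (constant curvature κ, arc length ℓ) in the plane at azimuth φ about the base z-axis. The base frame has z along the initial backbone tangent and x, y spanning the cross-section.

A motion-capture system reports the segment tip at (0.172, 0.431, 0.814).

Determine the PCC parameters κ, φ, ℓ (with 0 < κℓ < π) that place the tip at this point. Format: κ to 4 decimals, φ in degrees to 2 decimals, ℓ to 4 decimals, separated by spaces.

ρ = √(x²+y²) = √(0.172² + 0.431²) = 0.46405
φ = atan2(y, x) mod 360° = atan2(0.431, 0.172) = 68.2444°
|p|² = ρ² + z² = 0.46405² + 0.814² = 0.87794
κ = 2ρ / |p|² = 2×0.46405 / 0.87794 = 1.05714
θ = 2·atan2(ρ, z) = 2·atan2(0.46405, 0.814) = 1.03627 rad
ℓ = θ/κ = 1.03627/1.05714 = 0.98026

1.0571 68.24 0.9803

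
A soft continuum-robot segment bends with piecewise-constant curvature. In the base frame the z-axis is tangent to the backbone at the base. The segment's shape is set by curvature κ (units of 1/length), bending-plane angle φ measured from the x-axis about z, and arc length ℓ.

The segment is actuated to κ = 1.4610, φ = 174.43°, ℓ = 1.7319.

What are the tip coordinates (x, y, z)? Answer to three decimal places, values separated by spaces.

θ = κ·ℓ = 1.4610 × 1.7319 = 2.53031 rad
ρ = (1 − cos θ)/κ = (1 − -0.81891)/1.4610 = 1.24498
z = sin θ / κ = 0.57392/1.4610 = 0.39283
x = ρ cos φ = 1.24498 × cos(174.43°) = -1.23910
y = ρ sin φ = 1.24498 × sin(174.43°) = 0.12084

-1.239 0.121 0.393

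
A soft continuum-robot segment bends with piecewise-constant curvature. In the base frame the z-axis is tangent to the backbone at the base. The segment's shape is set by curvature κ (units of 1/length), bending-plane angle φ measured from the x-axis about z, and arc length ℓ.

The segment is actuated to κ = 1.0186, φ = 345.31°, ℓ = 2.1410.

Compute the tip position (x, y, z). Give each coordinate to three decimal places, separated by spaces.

θ = κ·ℓ = 1.0186 × 2.1410 = 2.18082 rad
ρ = (1 − cos θ)/κ = (1 − -0.57289)/1.0186 = 1.54417
z = sin θ / κ = 0.81963/1.0186 = 0.80467
x = ρ cos φ = 1.54417 × cos(345.31°) = 1.49369
y = ρ sin φ = 1.54417 × sin(345.31°) = -0.39158

1.494 -0.392 0.805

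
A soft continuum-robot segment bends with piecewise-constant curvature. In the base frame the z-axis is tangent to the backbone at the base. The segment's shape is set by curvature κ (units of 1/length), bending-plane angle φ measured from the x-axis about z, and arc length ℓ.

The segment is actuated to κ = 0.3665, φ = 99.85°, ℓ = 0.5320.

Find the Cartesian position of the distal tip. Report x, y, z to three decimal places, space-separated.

θ = κ·ℓ = 0.3665 × 0.5320 = 0.19498 rad
ρ = (1 − cos θ)/κ = (1 − 0.98105)/0.3665 = 0.05170
z = sin θ / κ = 0.19374/0.3665 = 0.52864
x = ρ cos φ = 0.05170 × cos(99.85°) = -0.00884
y = ρ sin φ = 0.05170 × sin(99.85°) = 0.05094

-0.009 0.051 0.529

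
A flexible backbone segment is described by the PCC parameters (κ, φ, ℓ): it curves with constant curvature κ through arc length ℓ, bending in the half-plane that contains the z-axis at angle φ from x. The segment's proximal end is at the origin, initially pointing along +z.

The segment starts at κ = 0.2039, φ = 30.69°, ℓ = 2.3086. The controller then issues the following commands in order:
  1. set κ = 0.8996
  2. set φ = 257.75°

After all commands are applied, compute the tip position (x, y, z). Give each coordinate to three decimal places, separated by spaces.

-0.350 -1.613 0.972

initial: κ=0.2039, φ=30.69°, ℓ=2.3086
cmd 1: set κ=0.8996 → (κ,φ,ℓ)=(0.8996,30.69°,2.3086) → tip=(1.4192,0.8424,0.9723)
cmd 2: set φ=257.75° → (κ,φ,ℓ)=(0.8996,257.75°,2.3086) → tip=(-0.3502,-1.6128,0.9723)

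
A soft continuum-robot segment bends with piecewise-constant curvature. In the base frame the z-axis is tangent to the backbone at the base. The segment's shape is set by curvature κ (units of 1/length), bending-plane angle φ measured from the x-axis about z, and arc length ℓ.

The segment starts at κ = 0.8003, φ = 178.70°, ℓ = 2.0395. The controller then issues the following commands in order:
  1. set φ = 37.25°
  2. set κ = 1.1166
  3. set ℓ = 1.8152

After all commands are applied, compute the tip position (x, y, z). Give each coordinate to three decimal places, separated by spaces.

1.027 0.781 0.804

initial: κ=0.8003, φ=178.70°, ℓ=2.0395
cmd 1: set φ=37.25° → (κ,φ,ℓ)=(0.8003,37.25°,2.0395) → tip=(1.0557,0.8028,1.2472)
cmd 2: set κ=1.1166 → (κ,φ,ℓ)=(1.1166,37.25°,2.0395) → tip=(1.1757,0.8940,0.6812)
cmd 3: set ℓ=1.8152 → (κ,φ,ℓ)=(1.1166,37.25°,1.8152) → tip=(1.0268,0.7808,0.8040)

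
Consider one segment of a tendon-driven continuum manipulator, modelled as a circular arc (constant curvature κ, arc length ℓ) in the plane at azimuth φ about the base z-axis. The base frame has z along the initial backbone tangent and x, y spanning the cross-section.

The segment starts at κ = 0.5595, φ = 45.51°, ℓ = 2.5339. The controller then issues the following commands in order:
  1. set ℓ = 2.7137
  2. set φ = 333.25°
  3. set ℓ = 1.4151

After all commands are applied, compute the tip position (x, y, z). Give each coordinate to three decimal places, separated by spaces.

initial: κ=0.5595, φ=45.51°, ℓ=2.5339
cmd 1: set ℓ=2.7137 → (κ,φ,ℓ)=(0.5595,45.51°,2.7137) → tip=(1.1868,1.2081,1.7848)
cmd 2: set φ=333.25° → (κ,φ,ℓ)=(0.5595,333.25°,2.7137) → tip=(1.5123,-0.7623,1.7848)
cmd 3: set ℓ=1.4151 → (κ,φ,ℓ)=(0.5595,333.25°,1.4151) → tip=(0.4747,-0.2392,1.2718)

0.475 -0.239 1.272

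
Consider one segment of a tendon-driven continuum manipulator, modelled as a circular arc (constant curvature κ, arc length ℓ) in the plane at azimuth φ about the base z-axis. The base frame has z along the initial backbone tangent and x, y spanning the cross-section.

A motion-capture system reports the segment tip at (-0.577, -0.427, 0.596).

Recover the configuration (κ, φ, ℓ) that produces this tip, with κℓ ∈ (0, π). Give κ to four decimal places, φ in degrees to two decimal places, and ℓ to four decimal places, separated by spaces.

ρ = √(x²+y²) = √(-0.577² + -0.427²) = 0.71781
φ = atan2(y, x) mod 360° = atan2(-0.427, -0.577) = 216.5027°
|p|² = ρ² + z² = 0.71781² + 0.596² = 0.87047
κ = 2ρ / |p|² = 2×0.71781 / 0.87047 = 1.64925
θ = 2·atan2(ρ, z) = 2·atan2(0.71781, 0.596) = 1.75570 rad
ℓ = θ/κ = 1.75570/1.64925 = 1.06455

1.6493 216.50 1.0645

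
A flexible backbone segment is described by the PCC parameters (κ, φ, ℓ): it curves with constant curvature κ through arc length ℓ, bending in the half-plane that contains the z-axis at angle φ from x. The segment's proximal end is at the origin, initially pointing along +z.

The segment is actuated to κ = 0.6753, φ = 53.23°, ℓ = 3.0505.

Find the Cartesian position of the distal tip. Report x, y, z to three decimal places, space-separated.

θ = κ·ℓ = 0.6753 × 3.0505 = 2.06000 rad
ρ = (1 − cos θ)/κ = (1 − -0.46993)/0.6753 = 2.17670
z = sin θ / κ = 0.88271/0.6753 = 1.30713
x = ρ cos φ = 2.17670 × cos(53.23°) = 1.30298
y = ρ sin φ = 2.17670 × sin(53.23°) = 1.74363

1.303 1.744 1.307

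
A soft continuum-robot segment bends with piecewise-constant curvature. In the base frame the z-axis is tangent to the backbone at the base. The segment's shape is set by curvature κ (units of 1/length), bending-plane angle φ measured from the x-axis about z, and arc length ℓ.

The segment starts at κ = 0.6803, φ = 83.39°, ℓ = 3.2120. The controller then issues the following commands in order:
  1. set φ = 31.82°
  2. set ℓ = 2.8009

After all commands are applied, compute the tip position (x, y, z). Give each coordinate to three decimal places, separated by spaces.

initial: κ=0.6803, φ=83.39°, ℓ=3.2120
cmd 1: set φ=31.82° → (κ,φ,ℓ)=(0.6803,31.82°,3.2120) → tip=(1.9690,1.2218,1.2012)
cmd 2: set ℓ=2.8009 → (κ,φ,ℓ)=(0.6803,31.82°,2.8009) → tip=(1.6593,1.0296,1.3884)

1.659 1.030 1.388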